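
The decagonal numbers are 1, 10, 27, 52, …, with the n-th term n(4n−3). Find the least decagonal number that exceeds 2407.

2425

Solve n(4n−3) > 2407 for integer n.
The largest n with value ≤ 2407 is 24 (since 2232 ≤ 2407 < 2425), so the first above is n = 25, value 2425.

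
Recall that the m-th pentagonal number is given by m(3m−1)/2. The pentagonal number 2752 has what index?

43

Set n(3n−1)/2 = 2752, giving 3n² − n − 5504 = 0.
The discriminant is 1 + 24·2752 = 66049, and √66049 = 257.
So n = (1 + 257) / 6 = 258/6 = 43.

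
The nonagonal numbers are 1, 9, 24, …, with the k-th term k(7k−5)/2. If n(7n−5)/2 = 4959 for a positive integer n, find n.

38

Set n(7n−5)/2 = 4959, giving 7n² − 5n − 9918 = 0.
The discriminant is 25 + 56·4959 = 277729, and √277729 = 527.
So n = (5 + 527) / 14 = 532/14 = 38.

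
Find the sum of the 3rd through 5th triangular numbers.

Σ i(i+1)/2 = (Σi² + Σi) / 2 over i = 3..5.
Σi = 15 − 3 = 12 and Σi² = 55 − 5 = 50.
(1·50 + 1·12) / 2 = 62/2 = 31.

31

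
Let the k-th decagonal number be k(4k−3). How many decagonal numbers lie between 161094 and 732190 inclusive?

227

The n-th decagonal number is n(4n−3).
Smallest index with value ≥ 161094: n = 202 (giving 162610).
Largest index with value ≤ 732190: n = 428 (giving 731452).
Indices 202 through 428: 227 terms.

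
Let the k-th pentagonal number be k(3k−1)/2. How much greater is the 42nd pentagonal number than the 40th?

245

42·(3·42 − 1)/2 = 2625 and 40·(3·40 − 1)/2 = 2380.
Difference: 2625 − 2380 = 245.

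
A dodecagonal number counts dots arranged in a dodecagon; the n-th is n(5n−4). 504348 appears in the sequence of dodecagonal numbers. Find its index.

318

Set n(5n−4) = 504348, giving 5n² − 4n − 504348 = 0.
So n = (4 + 3176) / 10 = 3180/10 = 318.
Check: 318·(5·318 − 4) = 504348. ✓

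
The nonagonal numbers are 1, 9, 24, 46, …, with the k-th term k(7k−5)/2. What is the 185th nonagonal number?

185·(7·185 − 5)/2 = 185·1290/2 = 185·645 = 119325.

119325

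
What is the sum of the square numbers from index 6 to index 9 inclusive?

Σ_{i=6}^{9} i² = 285 − 55 = 230.

230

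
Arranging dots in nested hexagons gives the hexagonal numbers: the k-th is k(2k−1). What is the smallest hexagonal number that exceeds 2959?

3003

Solve n(2n−1) > 2959 for integer n.
The largest n with value ≤ 2959 is 38 (since 2850 ≤ 2959 < 3003), so the first above is n = 39, value 3003.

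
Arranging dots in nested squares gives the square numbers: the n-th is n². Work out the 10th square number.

100

The 10th square number is n² with n = 10.
10² = 100.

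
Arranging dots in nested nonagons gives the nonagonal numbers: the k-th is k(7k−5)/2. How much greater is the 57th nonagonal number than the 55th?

779

57·(7·57 − 5)/2 = 11229 and 55·(7·55 − 5)/2 = 10450.
Difference: 11229 − 10450 = 779.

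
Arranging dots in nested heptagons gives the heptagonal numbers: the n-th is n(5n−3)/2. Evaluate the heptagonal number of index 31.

The 31st heptagonal number is n(5n−3)/2 with n = 31.
31·(5·31 − 3)/2 = 31·152/2 = 31·76 = 2356.

2356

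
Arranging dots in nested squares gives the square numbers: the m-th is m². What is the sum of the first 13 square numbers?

819

Σ_{i=1}^{13} i² = 13·14·27/6 = 819.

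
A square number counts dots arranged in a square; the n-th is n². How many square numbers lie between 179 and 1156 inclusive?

21

The n-th square number is n².
Smallest index with value ≥ 179: n = 14 (giving 196).
Largest index with value ≤ 1156: n = 34 (giving 1156).
Indices 14 through 34: 21 terms.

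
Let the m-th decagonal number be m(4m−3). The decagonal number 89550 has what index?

Set n(4n−3) = 89550, giving 4n² − 3n − 89550 = 0.
The discriminant is 9 + 16·89550 = 1432809, and √1432809 = 1197.
So n = (3 + 1197) / 8 = 1200/8 = 150.
Check: 150·(4·150 − 3) = 89550. ✓

150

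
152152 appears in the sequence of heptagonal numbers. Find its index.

247

Set n(5n−3)/2 = 152152, giving 5n² − 3n − 304304 = 0.
The discriminant is 9 + 40·152152 = 6086089, and √6086089 = 2467.
So n = (3 + 2467) / 10 = 2470/10 = 247.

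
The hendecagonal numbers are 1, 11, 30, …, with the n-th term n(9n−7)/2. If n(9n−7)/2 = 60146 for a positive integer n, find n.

116

Set n(9n−7)/2 = 60146, giving 9n² − 7n − 120292 = 0.
So n = (7 + 2081) / 18 = 2088/18 = 116.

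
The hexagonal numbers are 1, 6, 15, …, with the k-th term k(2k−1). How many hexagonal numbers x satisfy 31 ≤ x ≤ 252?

The n-th hexagonal number is n(2n−1).
Smallest index with value ≥ 31: n = 5 (giving 45).
Largest index with value ≤ 252: n = 11 (giving 231).
Indices 5 through 11: 7 terms.

7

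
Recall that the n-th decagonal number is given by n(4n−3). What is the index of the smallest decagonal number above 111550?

Solve n(4n−3) > 111550 for integer n.
The largest n with value ≤ 111550 is 167 (since 111055 ≤ 111550 < 112392), so the first above is n = 168, value 112392.

168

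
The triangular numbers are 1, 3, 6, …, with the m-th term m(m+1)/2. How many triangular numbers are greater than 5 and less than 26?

The n-th triangular number is n(n+1)/2.
Smallest index with value > 5: n = 3 (giving 6).
Largest index with value < 26: n = 6 (giving 21).
Indices 3 through 6: 4 terms.

4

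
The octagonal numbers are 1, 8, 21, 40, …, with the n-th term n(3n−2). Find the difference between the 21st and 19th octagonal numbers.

236

21·(3·21 − 2) = 1281 and 19·(3·19 − 2) = 1045.
Difference: 1281 − 1045 = 236.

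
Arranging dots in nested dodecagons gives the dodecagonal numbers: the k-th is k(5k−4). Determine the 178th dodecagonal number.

157708

The 178th dodecagonal number is n(5n−4) with n = 178.
178·(5·178 − 4) = 178·886 = 157708.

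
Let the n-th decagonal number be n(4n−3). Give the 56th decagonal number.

12376

The 56th decagonal number is n(4n−3) with n = 56.
56·(4·56 − 3) = 56·221 = 12376.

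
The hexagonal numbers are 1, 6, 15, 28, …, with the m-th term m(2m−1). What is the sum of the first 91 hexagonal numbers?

Σ i(2i−1) = 2Σi² − Σi over i = 1..91.
Σi = 4186 and Σi² = 255346.
2·255346 − 1·4186 = 506506.

506506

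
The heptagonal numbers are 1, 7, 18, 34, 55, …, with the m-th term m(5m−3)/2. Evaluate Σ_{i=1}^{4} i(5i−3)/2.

60

Σ i(5i−3)/2 = (5Σi² − 3Σi) / 2 over i = 1..4.
Σi = 10 and Σi² = 30.
(5·30 − 3·10) / 2 = 120/2 = 60.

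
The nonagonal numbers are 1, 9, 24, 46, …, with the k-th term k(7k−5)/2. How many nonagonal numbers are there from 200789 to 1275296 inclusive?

364

The n-th nonagonal number is n(7n−5)/2.
Smallest index with value ≥ 200789: n = 240 (giving 201000).
Largest index with value ≤ 1275296: n = 603 (giving 1271124).
Indices 240 through 603: 364 terms.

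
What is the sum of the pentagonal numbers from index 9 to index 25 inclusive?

7837

Σ i(3i−1)/2 = (3Σi² − Σi) / 2 over i = 9..25.
Σi = 325 − 36 = 289 and Σi² = 5525 − 204 = 5321.
(3·5321 − 1·289) / 2 = 15674/2 = 7837.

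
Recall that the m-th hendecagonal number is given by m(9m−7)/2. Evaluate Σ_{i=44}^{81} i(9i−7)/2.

Σ i(9i−7)/2 = (9Σi² − 7Σi) / 2 over i = 44..81.
Σi = 3321 − 946 = 2375 and Σi² = 180441 − 27434 = 153007.
(9·153007 − 7·2375) / 2 = 1360438/2 = 680219.

680219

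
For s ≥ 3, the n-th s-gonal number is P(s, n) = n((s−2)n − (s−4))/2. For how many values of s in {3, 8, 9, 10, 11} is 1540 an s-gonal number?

2

s = 3: P(3, 55) = 1540. ✓
s = 8: P(8, 22) = 1408 and P(8, 23) = 1541; 1540 is not s-gonal.
s = 9: P(9, 21) = 1491 and P(9, 22) = 1639; 1540 is not s-gonal.
s = 10: P(10, 20) = 1540. ✓
s = 11: P(11, 18) = 1395 and P(11, 19) = 1558; 1540 is not s-gonal.
Hits: s ∈ {3, 10} → 2.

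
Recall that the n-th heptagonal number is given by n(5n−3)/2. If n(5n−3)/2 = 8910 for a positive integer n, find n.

60

Set n(5n−3)/2 = 8910, giving 5n² − 3n − 17820 = 0.
The discriminant is 9 + 40·8910 = 356409, and √356409 = 597.
So n = (3 + 597) / 10 = 600/10 = 60.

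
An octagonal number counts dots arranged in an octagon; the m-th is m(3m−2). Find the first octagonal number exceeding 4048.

Solve n(3n−2) > 4048 for integer n.
The largest n with value ≤ 4048 is 37 (since 4033 ≤ 4048 < 4256), so the first above is n = 38, value 4256.

4256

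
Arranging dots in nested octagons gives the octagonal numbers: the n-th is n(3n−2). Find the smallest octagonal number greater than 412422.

414408

Solve n(3n−2) > 412422 for integer n.
The largest n with value ≤ 412422 is 371 (since 412181 ≤ 412422 < 414408), so the first above is n = 372, value 414408.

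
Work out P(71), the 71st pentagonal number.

71·(3·71 − 1)/2 = 71·212/2 = 71·106 = 7526.

7526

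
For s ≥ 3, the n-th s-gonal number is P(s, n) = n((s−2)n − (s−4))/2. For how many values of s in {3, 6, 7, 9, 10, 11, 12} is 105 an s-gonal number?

2

s = 3: P(3, 14) = 105. ✓
s = 6: P(6, 7) = 91 and P(6, 8) = 120; 105 is not s-gonal.
s = 7: P(7, 6) = 81 and P(7, 7) = 112; 105 is not s-gonal.
s = 9: P(9, 5) = 75 and P(9, 6) = 111; 105 is not s-gonal.
s = 10: P(10, 5) = 85 and P(10, 6) = 126; 105 is not s-gonal.
s = 11: P(11, 5) = 95 and P(11, 6) = 141; 105 is not s-gonal.
s = 12: P(12, 5) = 105. ✓
Hits: s ∈ {3, 12} → 2.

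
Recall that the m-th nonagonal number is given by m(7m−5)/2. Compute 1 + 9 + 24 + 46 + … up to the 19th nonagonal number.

8170

Σ i(7i−5)/2 = (7Σi² − 5Σi) / 2 over i = 1..19.
Σi = 190 and Σi² = 2470.
(7·2470 − 5·190) / 2 = 16340/2 = 8170.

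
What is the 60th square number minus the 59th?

n² − (n−1)² = 2n − 1, so 60² − 59² = 2·60 − 1 = 119.

119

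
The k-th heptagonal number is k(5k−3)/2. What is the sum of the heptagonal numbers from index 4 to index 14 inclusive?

2354

Σ i(5i−3)/2 = (5Σi² − 3Σi) / 2 over i = 4..14.
Σi = 105 − 6 = 99 and Σi² = 1015 − 14 = 1001.
(5·1001 − 3·99) / 2 = 4708/2 = 2354.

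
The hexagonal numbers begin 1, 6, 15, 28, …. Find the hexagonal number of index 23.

The 23rd hexagonal number is n(2n−1) with n = 23.
23·(2·23 − 1) = 23·45 = 1035.

1035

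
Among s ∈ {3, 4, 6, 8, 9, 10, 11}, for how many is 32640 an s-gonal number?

2

s = 3: P(3, 255) = 32640. ✓
s = 4: P(4, 180) = 32400 and P(4, 181) = 32761; 32640 is not s-gonal.
s = 6: P(6, 128) = 32640. ✓
s = 8: P(8, 104) = 32240 and P(8, 105) = 32865; 32640 is not s-gonal.
s = 9: P(9, 96) = 32016 and P(9, 97) = 32689; 32640 is not s-gonal.
s = 10: P(10, 90) = 32130 and P(10, 91) = 32851; 32640 is not s-gonal.
s = 11: P(11, 85) = 32215 and P(11, 86) = 32981; 32640 is not s-gonal.
Hits: s ∈ {3, 6} → 2.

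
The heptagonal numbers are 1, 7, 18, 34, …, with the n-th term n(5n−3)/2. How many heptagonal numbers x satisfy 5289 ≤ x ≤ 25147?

54

The n-th heptagonal number is n(5n−3)/2.
Smallest index with value ≥ 5289: n = 47 (giving 5452).
Largest index with value ≤ 25147: n = 100 (giving 24850).
Indices 47 through 100: 54 terms.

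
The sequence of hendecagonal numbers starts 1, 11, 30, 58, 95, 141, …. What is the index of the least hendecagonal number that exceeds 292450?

Solve n(9n−7)/2 > 292450 for integer n.
The largest n with value ≤ 292450 is 255 (since 291720 ≤ 292450 < 294016), so the first above is n = 256, value 294016.

256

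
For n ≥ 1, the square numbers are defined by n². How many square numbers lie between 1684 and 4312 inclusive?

24

The n-th square number is n².
Smallest index with value ≥ 1684: n = 42 (giving 1764).
Largest index with value ≤ 4312: n = 65 (giving 4225).
Indices 42 through 65: 24 terms.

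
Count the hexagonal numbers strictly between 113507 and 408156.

The n-th hexagonal number is n(2n−1).
Smallest index with value > 113507: n = 239 (giving 114003).
Largest index with value < 408156: n = 451 (giving 406351).
Indices 239 through 451: 213 terms.

213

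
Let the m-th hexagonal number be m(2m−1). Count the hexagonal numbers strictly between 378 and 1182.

10

The n-th hexagonal number is n(2n−1).
Smallest index with value > 378: n = 15 (giving 435).
Largest index with value < 1182: n = 24 (giving 1128).
Indices 15 through 24: 10 terms.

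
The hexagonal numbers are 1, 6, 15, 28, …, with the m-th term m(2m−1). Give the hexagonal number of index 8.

120

The 8th hexagonal number is n(2n−1) with n = 8.
8·(2·8 − 1) = 8·15 = 120.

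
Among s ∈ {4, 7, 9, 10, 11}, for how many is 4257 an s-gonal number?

s = 4: P(4, 65) = 4225 and P(4, 66) = 4356; 4257 is not s-gonal.
s = 7: P(7, 41) = 4141 and P(7, 42) = 4347; 4257 is not s-gonal.
s = 9: P(9, 35) = 4200 and P(9, 36) = 4446; 4257 is not s-gonal.
s = 10: P(10, 33) = 4257. ✓
s = 11: P(11, 31) = 4216 and P(11, 32) = 4496; 4257 is not s-gonal.
Hits: s ∈ {10} → 1.

1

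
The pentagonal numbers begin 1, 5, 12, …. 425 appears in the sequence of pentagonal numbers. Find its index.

17

Set n(3n−1)/2 = 425, giving 3n² − n − 850 = 0.
The discriminant is 1 + 24·425 = 10201, and √10201 = 101.
So n = (1 + 101) / 6 = 102/6 = 17.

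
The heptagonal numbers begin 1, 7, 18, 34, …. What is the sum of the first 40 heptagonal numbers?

54120

Σ i(5i−3)/2 = (5Σi² − 3Σi) / 2 over i = 1..40.
Σi = 820 and Σi² = 22140.
(5·22140 − 3·820) / 2 = 108240/2 = 54120.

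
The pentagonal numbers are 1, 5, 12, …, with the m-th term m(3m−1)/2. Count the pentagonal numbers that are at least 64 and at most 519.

The n-th pentagonal number is n(3n−1)/2.
Smallest index with value ≥ 64: n = 7 (giving 70).
Largest index with value ≤ 519: n = 18 (giving 477).
Indices 7 through 18: 12 terms.

12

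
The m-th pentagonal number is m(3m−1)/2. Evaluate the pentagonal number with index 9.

117

The 9th pentagonal number is n(3n−1)/2 with n = 9.
9·(3·9 − 1)/2 = 9·26/2 = 9·13 = 117.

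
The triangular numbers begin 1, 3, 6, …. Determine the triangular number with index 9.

45

The 9th triangular number is n(n+1)/2 with n = 9.
9·10/2 = 90/2 = 45.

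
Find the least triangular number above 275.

Solve n(n+1)/2 > 275 for integer n.
The largest n with value ≤ 275 is 22 (since 253 ≤ 275 < 276), so the first above is n = 23, value 276.

276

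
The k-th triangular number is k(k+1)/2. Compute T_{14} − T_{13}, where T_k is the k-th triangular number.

Consecutive triangular numbers differ by n: T_{14} − T_{13} = 14.

14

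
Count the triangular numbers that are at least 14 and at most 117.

The n-th triangular number is n(n+1)/2.
Smallest index with value ≥ 14: n = 5 (giving 15).
Largest index with value ≤ 117: n = 14 (giving 105).
Indices 5 through 14: 10 terms.

10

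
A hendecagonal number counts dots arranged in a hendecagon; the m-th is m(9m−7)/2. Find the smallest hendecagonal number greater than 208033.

Solve n(9n−7)/2 > 208033 for integer n.
The largest n with value ≤ 208033 is 215 (since 207260 ≤ 208033 < 209196), so the first above is n = 216, value 209196.

209196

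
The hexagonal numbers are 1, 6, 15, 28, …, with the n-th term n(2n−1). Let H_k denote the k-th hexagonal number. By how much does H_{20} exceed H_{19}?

77

Consecutive hexagonal numbers differ by 4n − 3: here 4·20 − 3 = 77.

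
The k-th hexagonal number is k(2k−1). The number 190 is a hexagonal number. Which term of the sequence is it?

Set n(2n−1) = 190, giving 2n² − n − 190 = 0.
The discriminant is 1 + 8·190 = 1521, and √1521 = 39.
So n = (1 + 39) / 4 = 40/4 = 10.

10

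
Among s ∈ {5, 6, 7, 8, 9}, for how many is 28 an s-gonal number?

s = 5: P(5, 4) = 22 and P(5, 5) = 35; 28 is not s-gonal.
s = 6: P(6, 4) = 28. ✓
s = 7: P(7, 3) = 18 and P(7, 4) = 34; 28 is not s-gonal.
s = 8: P(8, 3) = 21 and P(8, 4) = 40; 28 is not s-gonal.
s = 9: P(9, 3) = 24 and P(9, 4) = 46; 28 is not s-gonal.
Hits: s ∈ {6} → 1.

1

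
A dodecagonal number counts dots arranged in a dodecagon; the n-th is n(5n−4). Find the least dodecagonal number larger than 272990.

Solve n(5n−4) > 272990 for integer n.
The largest n with value ≤ 272990 is 234 (since 272844 ≤ 272990 < 275185), so the first above is n = 235, value 275185.

275185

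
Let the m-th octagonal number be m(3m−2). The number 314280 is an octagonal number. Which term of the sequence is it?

Set n(3n−2) = 314280, giving 3n² − 2n − 314280 = 0.
The discriminant is 4 + 12·314280 = 3771364, and √3771364 = 1942.
So n = (2 + 1942) / 6 = 1944/6 = 324.

324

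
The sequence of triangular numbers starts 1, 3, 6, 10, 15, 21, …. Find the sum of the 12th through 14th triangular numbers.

274

Σ i(i+1)/2 = (Σi² + Σi) / 2 over i = 12..14.
Σi = 105 − 66 = 39 and Σi² = 1015 − 506 = 509.
(1·509 + 1·39) / 2 = 548/2 = 274.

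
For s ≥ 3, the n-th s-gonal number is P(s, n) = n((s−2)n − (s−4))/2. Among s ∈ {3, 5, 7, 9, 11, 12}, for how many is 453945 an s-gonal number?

s = 3: P(3, 952) = 453628 and P(3, 953) = 454581; 453945 is not s-gonal.
s = 5: P(5, 550) = 453475 and P(5, 551) = 455126; 453945 is not s-gonal.
s = 7: P(7, 426) = 453051 and P(7, 427) = 455182; 453945 is not s-gonal.
s = 9: P(9, 360) = 452700 and P(9, 361) = 455221; 453945 is not s-gonal.
s = 11: P(11, 318) = 453945. ✓
s = 12: P(12, 301) = 451801 and P(12, 302) = 454812; 453945 is not s-gonal.
Hits: s ∈ {11} → 1.

1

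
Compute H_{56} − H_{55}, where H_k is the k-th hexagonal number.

221

Consecutive hexagonal numbers differ by 4n − 3: here 4·56 − 3 = 221.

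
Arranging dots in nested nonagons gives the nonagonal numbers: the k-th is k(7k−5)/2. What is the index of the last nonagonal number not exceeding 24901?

Solve n(7n−5)/2 ≤ 24901 for integer n.
n = 84 gives 24486 ≤ 24901, while n = 85 gives 25075 > 24901; so the answer is index 84.

84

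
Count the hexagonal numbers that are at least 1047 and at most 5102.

27

The n-th hexagonal number is n(2n−1).
Smallest index with value ≥ 1047: n = 24 (giving 1128).
Largest index with value ≤ 5102: n = 50 (giving 4950).
Indices 24 through 50: 27 terms.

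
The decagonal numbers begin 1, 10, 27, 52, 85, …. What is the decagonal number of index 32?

4000

32·(4·32 − 3) = 32·125 = 4000.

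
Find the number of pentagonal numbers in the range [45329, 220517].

The n-th pentagonal number is n(3n−1)/2.
Smallest index with value ≥ 45329: n = 175 (giving 45850).
Largest index with value ≤ 220517: n = 383 (giving 219842).
Indices 175 through 383: 209 terms.

209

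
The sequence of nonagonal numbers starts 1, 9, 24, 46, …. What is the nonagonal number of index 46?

The 46th nonagonal number is n(7n−5)/2 with n = 46.
46·(7·46 − 5)/2 = 46·317/2 = 7291.

7291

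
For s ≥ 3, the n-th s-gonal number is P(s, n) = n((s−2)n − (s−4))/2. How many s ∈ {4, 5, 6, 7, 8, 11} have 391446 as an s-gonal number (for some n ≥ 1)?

1

s = 4: P(4, 625) = 390625 and P(4, 626) = 391876; 391446 is not s-gonal.
s = 5: P(5, 511) = 391426 and P(5, 512) = 392960; 391446 is not s-gonal.
s = 6: P(6, 442) = 390286 and P(6, 443) = 392055; 391446 is not s-gonal.
s = 7: P(7, 396) = 391446. ✓
s = 8: P(8, 361) = 390241 and P(8, 362) = 392408; 391446 is not s-gonal.
s = 11: P(11, 295) = 390580 and P(11, 296) = 393236; 391446 is not s-gonal.
Hits: s ∈ {7} → 1.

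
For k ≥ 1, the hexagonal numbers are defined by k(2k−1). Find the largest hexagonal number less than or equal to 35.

Solve n(2n−1) ≤ 35 for integer n.
n = 4 gives 28 ≤ 35, while n = 5 gives 45 > 35; so the answer is 28.

28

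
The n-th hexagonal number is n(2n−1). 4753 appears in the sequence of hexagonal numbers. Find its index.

Set n(2n−1) = 4753, giving 2n² − n − 4753 = 0.
So n = (1 + 195) / 4 = 196/4 = 49.
Check: 49·(2·49 − 1) = 4753. ✓

49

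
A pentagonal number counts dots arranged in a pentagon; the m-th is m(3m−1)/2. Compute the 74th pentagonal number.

8177

74·(3·74 − 1)/2 = 74·221/2 = 8177.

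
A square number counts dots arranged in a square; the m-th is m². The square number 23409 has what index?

153

We need n² = 23409, so n = √23409 = 153.
Check: 153² = 23409. ✓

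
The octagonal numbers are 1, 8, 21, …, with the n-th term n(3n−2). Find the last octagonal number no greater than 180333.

Solve n(3n−2) ≤ 180333 for integer n.
n = 245 gives 179585 ≤ 180333, while n = 246 gives 181056 > 180333; so the answer is 179585.

179585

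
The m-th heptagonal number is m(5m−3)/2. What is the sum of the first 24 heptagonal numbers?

Σ i(5i−3)/2 = (5Σi² − 3Σi) / 2 over i = 1..24.
Σi = 300 and Σi² = 4900.
(5·4900 − 3·300) / 2 = 23600/2 = 11800.

11800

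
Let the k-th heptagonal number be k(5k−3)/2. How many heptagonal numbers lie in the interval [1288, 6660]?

29

The n-th heptagonal number is n(5n−3)/2.
Smallest index with value ≥ 1288: n = 23 (giving 1288).
Largest index with value ≤ 6660: n = 51 (giving 6426).
Indices 23 through 51: 29 terms.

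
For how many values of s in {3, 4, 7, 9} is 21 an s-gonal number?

s = 3: P(3, 6) = 21. ✓
s = 4: P(4, 4) = 16 and P(4, 5) = 25; 21 is not s-gonal.
s = 7: P(7, 3) = 18 and P(7, 4) = 34; 21 is not s-gonal.
s = 9: P(9, 2) = 9 and P(9, 3) = 24; 21 is not s-gonal.
Hits: s ∈ {3} → 1.

1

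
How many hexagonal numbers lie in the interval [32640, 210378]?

197

The n-th hexagonal number is n(2n−1).
Smallest index with value ≥ 32640: n = 128 (giving 32640).
Largest index with value ≤ 210378: n = 324 (giving 209628).
Indices 128 through 324: 197 terms.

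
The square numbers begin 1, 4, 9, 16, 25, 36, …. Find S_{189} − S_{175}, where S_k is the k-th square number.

5096

189² = 35721 and 175² = 30625.
Difference: 35721 − 30625 = 5096.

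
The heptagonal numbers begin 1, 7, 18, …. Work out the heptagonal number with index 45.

The 45th heptagonal number is n(5n−3)/2 with n = 45.
45·(5·45 − 3)/2 = 45·222/2 = 45·111 = 4995.

4995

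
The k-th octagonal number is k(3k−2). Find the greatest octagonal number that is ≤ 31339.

31008

Solve n(3n−2) ≤ 31339 for integer n.
n = 102 gives 31008 ≤ 31339, while n = 103 gives 31621 > 31339; so the answer is 31008.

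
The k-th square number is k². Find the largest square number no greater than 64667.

Solve n² ≤ 64667 for integer n.
n = 254 gives 64516 ≤ 64667, while n = 255 gives 65025 > 64667; so the answer is 64516.

64516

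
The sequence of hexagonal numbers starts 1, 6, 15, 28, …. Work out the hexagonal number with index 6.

6·(2·6 − 1) = 6·11 = 66.

66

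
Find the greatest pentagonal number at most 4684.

Solve n(3n−1)/2 ≤ 4684 for integer n.
n = 56 gives 4676 ≤ 4684, while n = 57 gives 4845 > 4684; so the answer is 4676.

4676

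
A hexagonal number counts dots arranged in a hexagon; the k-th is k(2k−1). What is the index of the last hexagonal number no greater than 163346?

286

Solve n(2n−1) ≤ 163346 for integer n.
n = 286 gives 163306 ≤ 163346, while n = 287 gives 164451 > 163346; so the answer is index 286.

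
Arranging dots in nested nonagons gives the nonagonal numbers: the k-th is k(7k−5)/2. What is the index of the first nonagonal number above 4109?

35

Solve n(7n−5)/2 > 4109 for integer n.
The largest n with value ≤ 4109 is 34 (since 3961 ≤ 4109 < 4200), so the first above is n = 35, value 4200.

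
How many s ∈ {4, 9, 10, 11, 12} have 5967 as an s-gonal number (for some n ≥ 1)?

1

s = 4: P(4, 77) = 5929 and P(4, 78) = 6084; 5967 is not s-gonal.
s = 9: P(9, 41) = 5781 and P(9, 42) = 6069; 5967 is not s-gonal.
s = 10: P(10, 39) = 5967. ✓
s = 11: P(11, 36) = 5706 and P(11, 37) = 6031; 5967 is not s-gonal.
s = 12: P(12, 34) = 5644 and P(12, 35) = 5985; 5967 is not s-gonal.
Hits: s ∈ {10} → 1.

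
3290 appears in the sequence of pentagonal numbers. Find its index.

Set n(3n−1)/2 = 3290, giving 3n² − n − 6580 = 0.
The discriminant is 1 + 24·3290 = 78961, and √78961 = 281.
So n = (1 + 281) / 6 = 282/6 = 47.

47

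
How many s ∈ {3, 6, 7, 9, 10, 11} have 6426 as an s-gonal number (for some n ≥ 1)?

s = 3: P(3, 112) = 6328 and P(3, 113) = 6441; 6426 is not s-gonal.
s = 6: P(6, 56) = 6216 and P(6, 57) = 6441; 6426 is not s-gonal.
s = 7: P(7, 51) = 6426. ✓
s = 9: P(9, 43) = 6364 and P(9, 44) = 6666; 6426 is not s-gonal.
s = 10: P(10, 40) = 6280 and P(10, 41) = 6601; 6426 is not s-gonal.
s = 11: P(11, 38) = 6365 and P(11, 39) = 6708; 6426 is not s-gonal.
Hits: s ∈ {7} → 1.

1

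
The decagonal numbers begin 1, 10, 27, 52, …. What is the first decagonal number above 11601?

Solve n(4n−3) > 11601 for integer n.
The largest n with value ≤ 11601 is 54 (since 11502 ≤ 11601 < 11935), so the first above is n = 55, value 11935.

11935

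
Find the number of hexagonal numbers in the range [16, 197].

The n-th hexagonal number is n(2n−1).
Smallest index with value ≥ 16: n = 4 (giving 28).
Largest index with value ≤ 197: n = 10 (giving 190).
Indices 4 through 10: 7 terms.

7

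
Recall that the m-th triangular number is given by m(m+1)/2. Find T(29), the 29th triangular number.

435

The 29th triangular number is n(n+1)/2 with n = 29.
29·30/2 = 870/2 = 435.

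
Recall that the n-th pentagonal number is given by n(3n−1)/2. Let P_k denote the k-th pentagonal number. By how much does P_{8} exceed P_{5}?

57

8·(3·8 − 1)/2 = 92 and 5·(3·5 − 1)/2 = 35.
Difference: 92 − 35 = 57.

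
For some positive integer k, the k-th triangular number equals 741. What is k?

38

Set n(n+1)/2 = 741, giving n² + n − 1482 = 0.
So n = (-1 + 77) / 2 = 76/2 = 38.
Check: 38·39/2 = 741. ✓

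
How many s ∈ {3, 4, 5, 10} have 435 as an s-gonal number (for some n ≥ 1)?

s = 3: P(3, 29) = 435. ✓
s = 4: P(4, 20) = 400 and P(4, 21) = 441; 435 is not s-gonal.
s = 5: P(5, 17) = 425 and P(5, 18) = 477; 435 is not s-gonal.
s = 10: P(10, 10) = 370 and P(10, 11) = 451; 435 is not s-gonal.
Hits: s ∈ {3} → 1.

1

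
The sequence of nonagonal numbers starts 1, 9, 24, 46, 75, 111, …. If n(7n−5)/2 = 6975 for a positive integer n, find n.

Set n(7n−5)/2 = 6975, giving 7n² − 5n − 13950 = 0.
So n = (5 + 625) / 14 = 630/14 = 45.
Check: 45·(7·45 − 5)/2 = 6975. ✓

45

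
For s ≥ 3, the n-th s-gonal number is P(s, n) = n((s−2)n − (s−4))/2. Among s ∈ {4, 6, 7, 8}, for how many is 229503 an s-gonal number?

s = 4: P(4, 479) = 229441 and P(4, 480) = 230400; 229503 is not s-gonal.
s = 6: P(6, 339) = 229503. ✓
s = 7: P(7, 303) = 229068 and P(7, 304) = 230584; 229503 is not s-gonal.
s = 8: P(8, 276) = 227976 and P(8, 277) = 229633; 229503 is not s-gonal.
Hits: s ∈ {6} → 1.

1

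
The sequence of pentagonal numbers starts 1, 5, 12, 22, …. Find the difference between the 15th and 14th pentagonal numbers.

Consecutive pentagonal numbers differ by 3n − 2: here 3·15 − 2 = 43.

43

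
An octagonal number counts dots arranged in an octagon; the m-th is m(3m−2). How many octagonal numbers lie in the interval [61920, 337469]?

The n-th octagonal number is n(3n−2).
Smallest index with value ≥ 61920: n = 144 (giving 61920).
Largest index with value ≤ 337469: n = 335 (giving 336005).
Indices 144 through 335: 192 terms.

192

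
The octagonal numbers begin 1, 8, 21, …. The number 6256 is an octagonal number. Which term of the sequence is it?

Set n(3n−2) = 6256, giving 3n² − 2n − 6256 = 0.
The discriminant is 4 + 12·6256 = 75076, and √75076 = 274.
So n = (2 + 274) / 6 = 276/6 = 46.

46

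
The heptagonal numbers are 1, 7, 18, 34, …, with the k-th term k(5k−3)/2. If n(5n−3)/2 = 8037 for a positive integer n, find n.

57

Set n(5n−3)/2 = 8037, giving 5n² − 3n − 16074 = 0.
The discriminant is 9 + 40·8037 = 321489, and √321489 = 567.
So n = (3 + 567) / 10 = 570/10 = 57.
Check: 57·(5·57 − 3)/2 = 8037. ✓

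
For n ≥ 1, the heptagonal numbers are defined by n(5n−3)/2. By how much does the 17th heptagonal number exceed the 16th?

Consecutive heptagonal numbers differ by 5n − 4: here 5·17 − 4 = 81.

81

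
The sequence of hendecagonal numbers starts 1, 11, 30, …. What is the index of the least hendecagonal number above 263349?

Solve n(9n−7)/2 > 263349 for integer n.
The largest n with value ≤ 263349 is 242 (since 262691 ≤ 263349 < 264870), so the first above is n = 243, value 264870.

243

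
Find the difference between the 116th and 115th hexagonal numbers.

Consecutive hexagonal numbers differ by 4n − 3: here 4·116 − 3 = 461.

461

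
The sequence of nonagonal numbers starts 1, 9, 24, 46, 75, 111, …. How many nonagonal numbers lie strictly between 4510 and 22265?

The n-th nonagonal number is n(7n−5)/2.
Smallest index with value > 4510: n = 37 (giving 4699).
Largest index with value < 22265: n = 80 (giving 22200).
Indices 37 through 80: 44 terms.

44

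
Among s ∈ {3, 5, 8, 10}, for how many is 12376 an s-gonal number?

2

s = 3: P(3, 156) = 12246 and P(3, 157) = 12403; 12376 is not s-gonal.
s = 5: P(5, 91) = 12376. ✓
s = 8: P(8, 64) = 12160 and P(8, 65) = 12545; 12376 is not s-gonal.
s = 10: P(10, 56) = 12376. ✓
Hits: s ∈ {5, 10} → 2.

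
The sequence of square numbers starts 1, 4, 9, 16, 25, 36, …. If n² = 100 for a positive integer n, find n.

We need n² = 100, so n = √100 = 10.

10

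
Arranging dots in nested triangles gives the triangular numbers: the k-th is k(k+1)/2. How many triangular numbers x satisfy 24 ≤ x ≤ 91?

The n-th triangular number is n(n+1)/2.
Smallest index with value ≥ 24: n = 7 (giving 28).
Largest index with value ≤ 91: n = 13 (giving 91).
Indices 7 through 13: 7 terms.

7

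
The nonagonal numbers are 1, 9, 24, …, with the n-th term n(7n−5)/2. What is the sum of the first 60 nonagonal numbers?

Σ i(7i−5)/2 = (7Σi² − 5Σi) / 2 over i = 1..60.
Σi = 1830 and Σi² = 73810.
(7·73810 − 5·1830) / 2 = 507520/2 = 253760.

253760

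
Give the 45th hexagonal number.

45·(2·45 − 1) = 45·89 = 4005.

4005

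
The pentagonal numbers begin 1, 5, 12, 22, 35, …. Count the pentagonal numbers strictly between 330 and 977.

The n-th pentagonal number is n(3n−1)/2.
Smallest index with value > 330: n = 16 (giving 376).
Largest index with value < 977: n = 25 (giving 925).
Indices 16 through 25: 10 terms.

10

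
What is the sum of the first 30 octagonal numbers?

27435

Σ i(3i−2) = 3Σi² − 2Σi over i = 1..30.
Σi = 465 and Σi² = 9455.
3·9455 − 2·465 = 27435.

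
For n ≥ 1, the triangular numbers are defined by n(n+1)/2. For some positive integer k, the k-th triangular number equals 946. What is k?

Set n(n+1)/2 = 946, giving n² + n − 1892 = 0.
The discriminant is 1 + 8·946 = 7569, and √7569 = 87.
So n = (-1 + 87) / 2 = 86/2 = 43.

43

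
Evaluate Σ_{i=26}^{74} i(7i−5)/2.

456925

Σ i(7i−5)/2 = (7Σi² − 5Σi) / 2 over i = 26..74.
Σi = 2775 − 325 = 2450 and Σi² = 137825 − 5525 = 132300.
(7·132300 − 5·2450) / 2 = 913850/2 = 456925.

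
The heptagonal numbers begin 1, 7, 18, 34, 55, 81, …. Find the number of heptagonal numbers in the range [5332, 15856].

33

The n-th heptagonal number is n(5n−3)/2.
Smallest index with value ≥ 5332: n = 47 (giving 5452).
Largest index with value ≤ 15856: n = 79 (giving 15484).
Indices 47 through 79: 33 terms.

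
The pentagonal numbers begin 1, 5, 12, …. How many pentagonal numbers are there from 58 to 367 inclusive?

9

The n-th pentagonal number is n(3n−1)/2.
Smallest index with value ≥ 58: n = 7 (giving 70).
Largest index with value ≤ 367: n = 15 (giving 330).
Indices 7 through 15: 9 terms.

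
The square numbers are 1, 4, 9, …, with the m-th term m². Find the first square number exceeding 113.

Solve n² > 113 for integer n.
The largest n with value ≤ 113 is 10 (since 100 ≤ 113 < 121), so the first above is n = 11, value 121.

121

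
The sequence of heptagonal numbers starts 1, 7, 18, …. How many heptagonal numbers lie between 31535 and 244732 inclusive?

The n-th heptagonal number is n(5n−3)/2.
Smallest index with value ≥ 31535: n = 113 (giving 31753).
Largest index with value ≤ 244732: n = 313 (giving 244453).
Indices 113 through 313: 201 terms.

201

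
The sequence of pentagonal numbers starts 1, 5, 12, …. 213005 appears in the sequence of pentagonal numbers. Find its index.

Set n(3n−1)/2 = 213005, giving 3n² − n − 426010 = 0.
The discriminant is 1 + 24·213005 = 5112121, and √5112121 = 2261.
So n = (1 + 2261) / 6 = 2262/6 = 377.

377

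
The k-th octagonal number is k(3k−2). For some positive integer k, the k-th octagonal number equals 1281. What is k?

21

Set n(3n−2) = 1281, giving 3n² − 2n − 1281 = 0.
The discriminant is 4 + 12·1281 = 15376, and √15376 = 124.
So n = (2 + 124) / 6 = 126/6 = 21.
Check: 21·(3·21 − 2) = 1281. ✓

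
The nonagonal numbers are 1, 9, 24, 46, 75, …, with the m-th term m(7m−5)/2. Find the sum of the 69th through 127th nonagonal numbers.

Σ i(7i−5)/2 = (7Σi² − 5Σi) / 2 over i = 69..127.
Σi = 8128 − 2346 = 5782 and Σi² = 690880 − 107134 = 583746.
(7·583746 − 5·5782) / 2 = 4057312/2 = 2028656.

2028656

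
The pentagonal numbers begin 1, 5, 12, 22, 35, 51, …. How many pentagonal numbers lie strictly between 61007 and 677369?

The n-th pentagonal number is n(3n−1)/2.
Smallest index with value > 61007: n = 202 (giving 61105).
Largest index with value < 677369: n = 672 (giving 677040).
Indices 202 through 672: 471 terms.

471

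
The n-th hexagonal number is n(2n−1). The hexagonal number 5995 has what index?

Set n(2n−1) = 5995, giving 2n² − n − 5995 = 0.
The discriminant is 1 + 8·5995 = 47961, and √47961 = 219.
So n = (1 + 219) / 4 = 220/4 = 55.
Check: 55·(2·55 − 1) = 5995. ✓

55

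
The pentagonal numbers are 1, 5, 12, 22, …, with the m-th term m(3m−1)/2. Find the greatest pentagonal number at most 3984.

3876

Solve n(3n−1)/2 ≤ 3984 for integer n.
n = 51 gives 3876 ≤ 3984, while n = 52 gives 4030 > 3984; so the answer is 3876.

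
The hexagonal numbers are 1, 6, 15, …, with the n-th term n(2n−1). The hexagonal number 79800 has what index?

Set n(2n−1) = 79800, giving 2n² − n − 79800 = 0.
So n = (1 + 799) / 4 = 800/4 = 200.

200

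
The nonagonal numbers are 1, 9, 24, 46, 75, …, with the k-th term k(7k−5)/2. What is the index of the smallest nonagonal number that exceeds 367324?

325

Solve n(7n−5)/2 > 367324 for integer n.
The largest n with value ≤ 367324 is 324 (since 366606 ≤ 367324 < 368875), so the first above is n = 325, value 368875.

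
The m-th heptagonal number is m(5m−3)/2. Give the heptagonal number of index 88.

88·(5·88 − 3)/2 = 88·437/2 = 19228.

19228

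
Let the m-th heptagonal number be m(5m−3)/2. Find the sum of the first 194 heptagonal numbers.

Σ i(5i−3)/2 = (5Σi² − 3Σi) / 2 over i = 1..194.
Σi = 18915 and Σi² = 2452645.
(5·2452645 − 3·18915) / 2 = 12206480/2 = 6103240.

6103240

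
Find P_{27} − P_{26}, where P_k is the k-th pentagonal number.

79

Consecutive pentagonal numbers differ by 3n − 2: here 3·27 − 2 = 79.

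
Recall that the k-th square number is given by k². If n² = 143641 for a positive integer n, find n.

We need n² = 143641, so n = √143641 = 379.

379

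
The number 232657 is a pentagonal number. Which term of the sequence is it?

Set n(3n−1)/2 = 232657, giving 3n² − n − 465314 = 0.
The discriminant is 1 + 24·232657 = 5583769, and √5583769 = 2363.
So n = (1 + 2363) / 6 = 2364/6 = 394.

394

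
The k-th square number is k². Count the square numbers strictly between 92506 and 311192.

253

The n-th square number is n².
Smallest index with value > 92506: n = 305 (giving 93025).
Largest index with value < 311192: n = 557 (giving 310249).
Indices 305 through 557: 253 terms.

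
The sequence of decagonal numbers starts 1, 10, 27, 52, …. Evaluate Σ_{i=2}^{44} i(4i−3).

Σ i(4i−3) = 4Σi² − 3Σi over i = 2..44.
Σi = 990 − 1 = 989 and Σi² = 29370 − 1 = 29369.
4·29369 − 3·989 = 114509.

114509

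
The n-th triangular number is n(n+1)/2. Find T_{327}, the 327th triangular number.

53628

The 327th triangular number is n(n+1)/2 with n = 327.
327·328/2 = 107256/2 = 53628.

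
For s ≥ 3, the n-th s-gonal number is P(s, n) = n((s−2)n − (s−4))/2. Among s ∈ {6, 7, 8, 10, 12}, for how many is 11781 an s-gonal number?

2

s = 6: P(6, 77) = 11781. ✓
s = 7: P(7, 68) = 11458 and P(7, 69) = 11799; 11781 is not s-gonal.
s = 8: P(8, 63) = 11781. ✓
s = 10: P(10, 54) = 11502 and P(10, 55) = 11935; 11781 is not s-gonal.
s = 12: P(12, 48) = 11328 and P(12, 49) = 11809; 11781 is not s-gonal.
Hits: s ∈ {6, 8} → 2.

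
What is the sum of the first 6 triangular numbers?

Σ i(i+1)/2 = (Σi² + Σi) / 2 over i = 1..6.
Σi = 21 and Σi² = 91.
(1·91 + 1·21) / 2 = 112/2 = 56.

56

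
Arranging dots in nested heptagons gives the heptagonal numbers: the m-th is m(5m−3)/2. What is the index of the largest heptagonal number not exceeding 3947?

Solve n(5n−3)/2 ≤ 3947 for integer n.
n = 40 gives 3940 ≤ 3947, while n = 41 gives 4141 > 3947; so the answer is index 40.

40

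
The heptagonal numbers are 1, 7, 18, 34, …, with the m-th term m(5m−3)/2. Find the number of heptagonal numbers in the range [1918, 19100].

The n-th heptagonal number is n(5n−3)/2.
Smallest index with value ≥ 1918: n = 28 (giving 1918).
Largest index with value ≤ 19100: n = 87 (giving 18792).
Indices 28 through 87: 60 terms.

60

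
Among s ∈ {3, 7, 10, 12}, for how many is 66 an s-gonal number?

1

s = 3: P(3, 11) = 66. ✓
s = 7: P(7, 5) = 55 and P(7, 6) = 81; 66 is not s-gonal.
s = 10: P(10, 4) = 52 and P(10, 5) = 85; 66 is not s-gonal.
s = 12: P(12, 4) = 64 and P(12, 5) = 105; 66 is not s-gonal.
Hits: s ∈ {3} → 1.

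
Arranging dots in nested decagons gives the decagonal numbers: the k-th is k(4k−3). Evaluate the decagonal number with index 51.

10251

The 51st decagonal number is n(4n−3) with n = 51.
51·(4·51 − 3) = 51·201 = 10251.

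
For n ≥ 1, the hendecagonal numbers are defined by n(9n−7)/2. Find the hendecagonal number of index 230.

The 230th hendecagonal number is n(9n−7)/2 with n = 230.
230·(9·230 − 7)/2 = 230·2063/2 = 237245.

237245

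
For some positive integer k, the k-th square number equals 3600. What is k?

We need n² = 3600, so n = √3600 = 60.

60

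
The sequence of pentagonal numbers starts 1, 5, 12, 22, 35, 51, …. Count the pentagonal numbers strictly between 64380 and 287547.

The n-th pentagonal number is n(3n−1)/2.
Smallest index with value > 64380: n = 208 (giving 64792).
Largest index with value < 287547: n = 437 (giving 286235).
Indices 208 through 437: 230 terms.

230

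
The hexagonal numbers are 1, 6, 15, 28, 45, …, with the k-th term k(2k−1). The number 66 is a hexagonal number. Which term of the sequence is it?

Set n(2n−1) = 66, giving 2n² − n − 66 = 0.
The discriminant is 1 + 8·66 = 529, and √529 = 23.
So n = (1 + 23) / 4 = 24/4 = 6.
Check: 6·(2·6 − 1) = 66. ✓

6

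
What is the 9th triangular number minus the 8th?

Consecutive triangular numbers differ by n: T_{9} − T_{8} = 9.

9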